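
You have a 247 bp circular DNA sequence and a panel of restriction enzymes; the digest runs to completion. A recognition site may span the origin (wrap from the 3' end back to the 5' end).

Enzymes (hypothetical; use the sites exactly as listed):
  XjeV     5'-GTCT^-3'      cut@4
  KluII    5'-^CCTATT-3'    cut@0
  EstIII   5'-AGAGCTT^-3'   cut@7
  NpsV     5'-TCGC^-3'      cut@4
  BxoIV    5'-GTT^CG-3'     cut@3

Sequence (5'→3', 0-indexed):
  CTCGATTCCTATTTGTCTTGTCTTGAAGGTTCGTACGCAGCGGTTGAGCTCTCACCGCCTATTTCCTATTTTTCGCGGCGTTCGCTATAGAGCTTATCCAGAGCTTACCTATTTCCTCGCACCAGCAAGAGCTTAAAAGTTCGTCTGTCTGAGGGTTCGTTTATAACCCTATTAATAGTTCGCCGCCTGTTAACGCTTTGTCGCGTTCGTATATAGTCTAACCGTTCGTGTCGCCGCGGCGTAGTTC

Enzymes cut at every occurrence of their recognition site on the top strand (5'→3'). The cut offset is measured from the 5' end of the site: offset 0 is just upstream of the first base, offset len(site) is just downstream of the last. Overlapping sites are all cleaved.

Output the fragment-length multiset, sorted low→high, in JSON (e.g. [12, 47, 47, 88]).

[1,3,3,3,4,5,5,6,7,7,7,7,8,8,10,10,11,11,12,12,13,13,14,20,21,26]

Site scan:
  XjeV (GTCT, off=4): starts [14, 19, 142, 146, 215] → cuts [18, 23, 146, 150, 219]
  KluII (CCTATT, off=0): starts [7, 57, 64, 107, 167] → cuts [7, 57, 64, 107, 167]
  EstIII (AGAGCTT, off=7): starts [88, 99, 127] → cuts [95, 106, 134]
  NpsV (TCGC, off=4): starts [72, 81, 116, 179, 200, 230] → cuts [76, 85, 120, 183, 204, 234]
  BxoIV (GTTCG, off=3): starts [28, 79, 138, 154, 177, 204, 223] → cuts [31, 82, 141, 157, 180, 207, 226]

All cut coordinates (distinct, sorted): [7, 18, 23, 31, 57, 64, 76, 82, 85, 95, 106, 107, 120, 134, 141, 146, 150, 157, 167, 180, 183, 204, 207, 219, 226, 234]

Fragment lengths:
  7→18: 11 bp
  18→23: 5 bp
  23→31: 8 bp
  31→57: 26 bp
  57→64: 7 bp
  64→76: 12 bp
  76→82: 6 bp
  82→85: 3 bp
  85→95: 10 bp
  95→106: 11 bp
  106→107: 1 bp
  107→120: 13 bp
  120→134: 14 bp
  134→141: 7 bp
  141→146: 5 bp
  146→150: 4 bp
  150→157: 7 bp
  157→167: 10 bp
  167→180: 13 bp
  180→183: 3 bp
  183→204: 21 bp
  204→207: 3 bp
  207→219: 12 bp
  219→226: 7 bp
  226→234: 8 bp
  234→7 (wrap): 247-234+7 = 20 bp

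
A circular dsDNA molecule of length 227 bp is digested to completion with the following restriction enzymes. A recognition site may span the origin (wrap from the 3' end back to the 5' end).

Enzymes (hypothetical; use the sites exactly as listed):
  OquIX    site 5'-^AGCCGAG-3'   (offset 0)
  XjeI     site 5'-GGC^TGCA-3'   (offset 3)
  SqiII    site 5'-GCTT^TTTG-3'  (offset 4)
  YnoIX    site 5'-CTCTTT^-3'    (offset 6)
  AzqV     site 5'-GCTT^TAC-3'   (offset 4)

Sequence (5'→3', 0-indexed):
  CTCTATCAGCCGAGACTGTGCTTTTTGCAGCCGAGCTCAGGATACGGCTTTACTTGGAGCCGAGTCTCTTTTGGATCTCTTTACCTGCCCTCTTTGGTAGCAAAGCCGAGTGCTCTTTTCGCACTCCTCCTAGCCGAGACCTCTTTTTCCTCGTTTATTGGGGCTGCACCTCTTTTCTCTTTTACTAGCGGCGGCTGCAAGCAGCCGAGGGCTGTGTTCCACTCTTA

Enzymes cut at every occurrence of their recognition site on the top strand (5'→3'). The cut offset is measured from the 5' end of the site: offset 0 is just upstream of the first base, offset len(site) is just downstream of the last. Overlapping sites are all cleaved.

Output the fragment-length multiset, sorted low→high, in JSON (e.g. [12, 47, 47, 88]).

[5,7,7,7,8,11,11,13,13,13,14,15,15,16,18,22,32]

Site scan:
  OquIX (AGCCGAG, off=0): starts [7, 28, 57, 103, 131, 202] → cuts [7, 28, 57, 103, 131, 202]
  XjeI (GGCTGCA, off=3): starts [161, 192] → cuts [164, 195]
  SqiII (GCTTTTTG, off=4): starts [19] → cuts [23]
  YnoIX (CTCTTT, off=6): starts [65, 76, 89, 112, 140, 169, 176] → cuts [71, 82, 95, 118, 146, 175, 182]
  AzqV (GCTTTAC, off=4): starts [46] → cuts [50]

All cut coordinates (distinct, sorted): [7, 23, 28, 50, 57, 71, 82, 95, 103, 118, 131, 146, 164, 175, 182, 195, 202]

Fragment lengths:
  7→23: 16 bp
  23→28: 5 bp
  28→50: 22 bp
  50→57: 7 bp
  57→71: 14 bp
  71→82: 11 bp
  82→95: 13 bp
  95→103: 8 bp
  103→118: 15 bp
  118→131: 13 bp
  131→146: 15 bp
  146→164: 18 bp
  164→175: 11 bp
  175→182: 7 bp
  182→195: 13 bp
  195→202: 7 bp
  202→7 (wrap): 227-202+7 = 32 bp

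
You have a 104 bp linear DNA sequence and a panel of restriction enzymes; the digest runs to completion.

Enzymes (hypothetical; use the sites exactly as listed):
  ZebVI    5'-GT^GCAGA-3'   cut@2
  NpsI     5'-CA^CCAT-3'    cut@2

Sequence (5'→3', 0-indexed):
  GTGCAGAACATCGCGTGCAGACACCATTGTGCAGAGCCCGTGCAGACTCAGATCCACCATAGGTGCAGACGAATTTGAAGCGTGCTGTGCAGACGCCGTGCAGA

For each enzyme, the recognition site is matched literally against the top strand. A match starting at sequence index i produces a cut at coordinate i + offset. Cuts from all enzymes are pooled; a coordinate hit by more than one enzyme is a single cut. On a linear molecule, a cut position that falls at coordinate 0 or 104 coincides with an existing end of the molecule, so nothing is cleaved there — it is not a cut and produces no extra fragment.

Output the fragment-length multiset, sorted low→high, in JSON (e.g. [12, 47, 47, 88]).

Scan for sites:
  ZebVI (GTGCAGA, off=2): starts [0, 14, 28, 39, 62, 86, 97] → cuts [2, 16, 30, 41, 64, 88, 99]
  NpsI (CACCAT, off=2): starts [21, 54] → cuts [23, 56]

All cut coordinates (distinct, sorted): [2, 16, 23, 30, 41, 56, 64, 88, 99]

Fragments:
  [0,2): 2 bp
  [2,16): 14 bp
  [16,23): 7 bp
  [23,30): 7 bp
  [30,41): 11 bp
  [41,56): 15 bp
  [56,64): 8 bp
  [64,88): 24 bp
  [88,99): 11 bp
  [99,104): 5 bp

[2,5,7,7,8,11,11,14,15,24]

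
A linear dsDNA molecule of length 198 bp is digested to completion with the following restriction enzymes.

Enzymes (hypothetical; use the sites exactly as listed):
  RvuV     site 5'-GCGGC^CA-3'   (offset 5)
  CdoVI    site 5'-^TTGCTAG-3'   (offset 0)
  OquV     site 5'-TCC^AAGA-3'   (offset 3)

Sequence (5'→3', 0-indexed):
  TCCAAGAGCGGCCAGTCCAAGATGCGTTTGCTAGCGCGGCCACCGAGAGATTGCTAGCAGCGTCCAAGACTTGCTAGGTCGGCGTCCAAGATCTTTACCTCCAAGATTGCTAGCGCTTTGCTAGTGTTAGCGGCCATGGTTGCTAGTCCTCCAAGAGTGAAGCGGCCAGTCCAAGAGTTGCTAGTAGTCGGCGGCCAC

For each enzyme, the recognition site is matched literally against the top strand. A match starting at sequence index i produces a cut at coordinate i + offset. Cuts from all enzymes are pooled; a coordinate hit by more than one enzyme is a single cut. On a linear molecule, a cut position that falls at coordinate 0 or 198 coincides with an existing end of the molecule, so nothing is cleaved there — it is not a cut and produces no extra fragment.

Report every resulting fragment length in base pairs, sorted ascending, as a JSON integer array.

Per-enzyme occurrences:
  RvuV GCGGCCA/5: at [7, 35, 129, 161, 190] ⇒ [12, 40, 134, 166, 195]
  CdoVI TTGCTAG/0: at [27, 50, 70, 106, 117, 139, 177] ⇒ [27, 50, 70, 106, 117, 139, 177]
  OquV TCCAAGA/3: at [0, 15, 62, 84, 99, 149, 169] ⇒ [3, 18, 65, 87, 102, 152, 172]

Pooled cuts: [3, 12, 18, 27, 40, 50, 65, 70, 87, 102, 106, 117, 134, 139, 152, 166, 172, 177, 195]

Fragment lengths:
  [0,3): 3 bp
  [3,12): 9 bp
  [12,18): 6 bp
  [18,27): 9 bp
  [27,40): 13 bp
  [40,50): 10 bp
  [50,65): 15 bp
  [65,70): 5 bp
  [70,87): 17 bp
  [87,102): 15 bp
  [102,106): 4 bp
  [106,117): 11 bp
  [117,134): 17 bp
  [134,139): 5 bp
  [139,152): 13 bp
  [152,166): 14 bp
  [166,172): 6 bp
  [172,177): 5 bp
  [177,195): 18 bp
  [195,198): 3 bp

[3,3,4,5,5,5,6,6,9,9,10,11,13,13,14,15,15,17,17,18]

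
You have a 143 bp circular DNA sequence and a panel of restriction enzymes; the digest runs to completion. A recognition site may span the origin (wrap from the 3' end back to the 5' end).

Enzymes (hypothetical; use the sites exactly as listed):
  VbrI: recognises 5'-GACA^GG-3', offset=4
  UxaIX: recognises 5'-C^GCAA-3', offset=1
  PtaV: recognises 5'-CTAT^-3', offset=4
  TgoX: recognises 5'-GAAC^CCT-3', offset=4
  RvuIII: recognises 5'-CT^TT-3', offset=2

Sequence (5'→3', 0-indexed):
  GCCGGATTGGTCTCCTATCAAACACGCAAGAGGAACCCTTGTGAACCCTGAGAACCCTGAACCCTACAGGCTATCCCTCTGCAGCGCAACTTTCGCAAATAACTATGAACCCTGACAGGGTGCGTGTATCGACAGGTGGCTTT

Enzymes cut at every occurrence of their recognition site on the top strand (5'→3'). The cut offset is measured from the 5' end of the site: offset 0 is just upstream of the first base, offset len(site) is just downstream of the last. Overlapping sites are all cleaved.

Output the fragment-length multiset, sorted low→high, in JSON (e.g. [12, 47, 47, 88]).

[3,4,6,7,7,7,7,9,10,11,11,12,12,17,20]

Per-enzyme occurrences:
  VbrI GACAGG/4: at [113, 130] ⇒ [117, 134]
  UxaIX CGCAA/1: at [24, 84, 93] ⇒ [25, 85, 94]
  PtaV CTAT/4: at [14, 70, 102] ⇒ [18, 74, 106]
  TgoX GAACCCT/4: at [32, 42, 51, 58, 106] ⇒ [36, 46, 55, 62, 110]
  RvuIII CTTT/2: at [89, 139] ⇒ [91, 141]

All cut coordinates (distinct, sorted): [18, 25, 36, 46, 55, 62, 74, 85, 91, 94, 106, 110, 117, 134, 141]

Fragment lengths:
  18→25: 7 bp
  25→36: 11 bp
  36→46: 10 bp
  46→55: 9 bp
  55→62: 7 bp
  62→74: 12 bp
  74→85: 11 bp
  85→91: 6 bp
  91→94: 3 bp
  94→106: 12 bp
  106→110: 4 bp
  110→117: 7 bp
  117→134: 17 bp
  134→141: 7 bp
  141→18 (wrap): 143-141+18 = 20 bp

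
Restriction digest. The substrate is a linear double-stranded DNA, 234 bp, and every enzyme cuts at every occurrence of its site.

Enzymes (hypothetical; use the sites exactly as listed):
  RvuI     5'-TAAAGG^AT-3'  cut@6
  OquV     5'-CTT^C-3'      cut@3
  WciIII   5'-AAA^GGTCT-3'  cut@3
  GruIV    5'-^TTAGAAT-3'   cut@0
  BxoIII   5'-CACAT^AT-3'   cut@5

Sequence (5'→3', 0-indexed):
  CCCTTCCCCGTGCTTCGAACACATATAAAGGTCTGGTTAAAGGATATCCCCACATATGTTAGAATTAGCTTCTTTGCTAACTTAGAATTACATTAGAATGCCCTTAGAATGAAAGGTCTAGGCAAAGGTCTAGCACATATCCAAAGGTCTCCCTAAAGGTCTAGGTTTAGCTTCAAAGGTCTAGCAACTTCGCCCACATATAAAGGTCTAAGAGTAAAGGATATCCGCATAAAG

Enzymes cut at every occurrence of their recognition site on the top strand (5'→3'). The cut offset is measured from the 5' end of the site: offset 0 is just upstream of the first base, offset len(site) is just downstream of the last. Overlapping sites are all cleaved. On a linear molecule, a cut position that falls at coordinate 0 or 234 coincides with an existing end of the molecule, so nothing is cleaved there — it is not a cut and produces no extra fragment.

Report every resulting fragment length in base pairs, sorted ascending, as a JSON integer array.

Site scan:
  RvuI TAAAGGAT/6: at [37, 214] ⇒ [43, 220]
  OquV CTTC/3: at [2, 12, 68, 170, 187] ⇒ [5, 15, 71, 173, 190]
  WciIII AAAGGTCT/3: at [26, 111, 123, 142, 154, 174, 201] ⇒ [29, 114, 126, 145, 157, 177, 204]
  GruIV TTAGAAT/0: at [58, 81, 92, 103] ⇒ [58, 81, 92, 103]
  BxoIII CACATAT/5: at [19, 50, 133, 194] ⇒ [24, 55, 138, 199]

Pooled cuts: [5, 15, 24, 29, 43, 55, 58, 71, 81, 92, 103, 114, 126, 138, 145, 157, 173, 177, 190, 199, 204, 220]

Fragment lengths:
  [0,5): 5 bp
  [5,15): 10 bp
  [15,24): 9 bp
  [24,29): 5 bp
  [29,43): 14 bp
  [43,55): 12 bp
  [55,58): 3 bp
  [58,71): 13 bp
  [71,81): 10 bp
  [81,92): 11 bp
  [92,103): 11 bp
  [103,114): 11 bp
  [114,126): 12 bp
  [126,138): 12 bp
  [138,145): 7 bp
  [145,157): 12 bp
  [157,173): 16 bp
  [173,177): 4 bp
  [177,190): 13 bp
  [190,199): 9 bp
  [199,204): 5 bp
  [204,220): 16 bp
  [220,234): 14 bp

[3,4,5,5,5,7,9,9,10,10,11,11,11,12,12,12,12,13,13,14,14,16,16]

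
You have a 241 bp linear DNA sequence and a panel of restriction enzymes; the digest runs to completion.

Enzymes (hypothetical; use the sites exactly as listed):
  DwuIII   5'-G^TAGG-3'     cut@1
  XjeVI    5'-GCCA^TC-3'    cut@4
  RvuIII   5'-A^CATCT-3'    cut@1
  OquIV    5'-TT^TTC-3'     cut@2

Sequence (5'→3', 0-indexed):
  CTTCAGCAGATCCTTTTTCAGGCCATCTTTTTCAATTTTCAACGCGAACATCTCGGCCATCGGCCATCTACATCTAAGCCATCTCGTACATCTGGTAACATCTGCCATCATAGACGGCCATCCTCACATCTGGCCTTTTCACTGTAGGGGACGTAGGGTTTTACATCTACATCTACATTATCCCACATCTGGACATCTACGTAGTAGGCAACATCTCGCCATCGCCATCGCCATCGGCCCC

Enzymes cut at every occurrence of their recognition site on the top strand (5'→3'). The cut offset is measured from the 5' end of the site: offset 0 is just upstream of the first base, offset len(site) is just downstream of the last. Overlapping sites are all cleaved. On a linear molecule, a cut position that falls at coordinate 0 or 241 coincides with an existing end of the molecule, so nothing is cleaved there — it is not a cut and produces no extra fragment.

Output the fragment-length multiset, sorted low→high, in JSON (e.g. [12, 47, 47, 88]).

Scan for sites:
  DwuIII (GTAGG, off=1): starts [143, 152, 203] → cuts [144, 153, 204]
  XjeVI (GCCATC, off=4): starts [21, 55, 62, 77, 103, 116, 217, 223, 229] → cuts [25, 59, 66, 81, 107, 120, 221, 227, 233]
  RvuIII (ACATCT, off=1): starts [47, 69, 87, 97, 125, 162, 168, 184, 192, 210] → cuts [48, 70, 88, 98, 126, 163, 169, 185, 193, 211]
  OquIV (TTTTC, off=2): starts [14, 28, 35, 135] → cuts [16, 30, 37, 137]

All cut coordinates (distinct, sorted): [16, 25, 30, 37, 48, 59, 66, 70, 81, 88, 98, 107, 120, 126, 137, 144, 153, 163, 169, 185, 193, 204, 211, 221, 227, 233]

Fragment lengths:
  [0,16): 16 bp
  [16,25): 9 bp
  [25,30): 5 bp
  [30,37): 7 bp
  [37,48): 11 bp
  [48,59): 11 bp
  [59,66): 7 bp
  [66,70): 4 bp
  [70,81): 11 bp
  [81,88): 7 bp
  [88,98): 10 bp
  [98,107): 9 bp
  [107,120): 13 bp
  [120,126): 6 bp
  [126,137): 11 bp
  [137,144): 7 bp
  [144,153): 9 bp
  [153,163): 10 bp
  [163,169): 6 bp
  [169,185): 16 bp
  [185,193): 8 bp
  [193,204): 11 bp
  [204,211): 7 bp
  [211,221): 10 bp
  [221,227): 6 bp
  [227,233): 6 bp
  [233,241): 8 bp

[4,5,6,6,6,6,7,7,7,7,7,8,8,9,9,9,10,10,10,11,11,11,11,11,13,16,16]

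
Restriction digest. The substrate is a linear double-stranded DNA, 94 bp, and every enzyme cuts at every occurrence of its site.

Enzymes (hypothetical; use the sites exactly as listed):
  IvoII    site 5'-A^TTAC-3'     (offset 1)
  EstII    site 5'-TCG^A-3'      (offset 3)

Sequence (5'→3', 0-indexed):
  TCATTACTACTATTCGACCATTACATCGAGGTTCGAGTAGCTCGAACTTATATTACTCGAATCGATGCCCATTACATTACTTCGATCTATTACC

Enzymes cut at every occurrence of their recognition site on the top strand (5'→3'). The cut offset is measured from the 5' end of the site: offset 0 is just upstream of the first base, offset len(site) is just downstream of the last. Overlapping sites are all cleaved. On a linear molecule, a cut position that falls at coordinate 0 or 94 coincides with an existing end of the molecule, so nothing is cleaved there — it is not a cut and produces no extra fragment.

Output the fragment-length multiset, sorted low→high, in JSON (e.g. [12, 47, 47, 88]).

Per-enzyme occurrences:
  IvoII ATTAC/1: at [2, 19, 51, 70, 75, 88] ⇒ [3, 20, 52, 71, 76, 89]
  EstII TCGA/3: at [13, 25, 32, 41, 56, 61, 81] ⇒ [16, 28, 35, 44, 59, 64, 84]

Pooled cuts: [3, 16, 20, 28, 35, 44, 52, 59, 64, 71, 76, 84, 89]

Fragments:
  [0,3): 3 bp
  [3,16): 13 bp
  [16,20): 4 bp
  [20,28): 8 bp
  [28,35): 7 bp
  [35,44): 9 bp
  [44,52): 8 bp
  [52,59): 7 bp
  [59,64): 5 bp
  [64,71): 7 bp
  [71,76): 5 bp
  [76,84): 8 bp
  [84,89): 5 bp
  [89,94): 5 bp

[3,4,5,5,5,5,7,7,7,8,8,8,9,13]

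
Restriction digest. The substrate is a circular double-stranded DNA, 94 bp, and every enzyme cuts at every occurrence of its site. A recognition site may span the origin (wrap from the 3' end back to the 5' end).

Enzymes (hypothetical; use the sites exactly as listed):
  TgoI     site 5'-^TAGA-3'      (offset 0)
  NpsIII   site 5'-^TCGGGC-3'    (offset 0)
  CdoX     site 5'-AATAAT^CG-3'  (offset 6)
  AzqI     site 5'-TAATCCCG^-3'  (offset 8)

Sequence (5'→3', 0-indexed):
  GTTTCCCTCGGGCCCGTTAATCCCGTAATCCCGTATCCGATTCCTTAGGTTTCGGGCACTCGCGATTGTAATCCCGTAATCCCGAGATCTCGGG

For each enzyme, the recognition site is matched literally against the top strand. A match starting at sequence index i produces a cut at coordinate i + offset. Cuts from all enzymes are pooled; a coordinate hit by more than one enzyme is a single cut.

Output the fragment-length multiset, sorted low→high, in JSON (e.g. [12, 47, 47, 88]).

Site scan:
  TgoI (TAGA, off=0): no sites
  NpsIII TCGGGC/0: at [7, 51] ⇒ [7, 51]
  CdoX (AATAATCG, off=6): no sites
  AzqI TAATCCCG/8: at [17, 25, 68, 76] ⇒ [25, 33, 76, 84]

All cut coordinates (distinct, sorted): [7, 25, 33, 51, 76, 84]

Fragments:
  7→25: 18 bp
  25→33: 8 bp
  33→51: 18 bp
  51→76: 25 bp
  76→84: 8 bp
  84→7 (wrap): 94-84+7 = 17 bp

[8,8,17,18,18,25]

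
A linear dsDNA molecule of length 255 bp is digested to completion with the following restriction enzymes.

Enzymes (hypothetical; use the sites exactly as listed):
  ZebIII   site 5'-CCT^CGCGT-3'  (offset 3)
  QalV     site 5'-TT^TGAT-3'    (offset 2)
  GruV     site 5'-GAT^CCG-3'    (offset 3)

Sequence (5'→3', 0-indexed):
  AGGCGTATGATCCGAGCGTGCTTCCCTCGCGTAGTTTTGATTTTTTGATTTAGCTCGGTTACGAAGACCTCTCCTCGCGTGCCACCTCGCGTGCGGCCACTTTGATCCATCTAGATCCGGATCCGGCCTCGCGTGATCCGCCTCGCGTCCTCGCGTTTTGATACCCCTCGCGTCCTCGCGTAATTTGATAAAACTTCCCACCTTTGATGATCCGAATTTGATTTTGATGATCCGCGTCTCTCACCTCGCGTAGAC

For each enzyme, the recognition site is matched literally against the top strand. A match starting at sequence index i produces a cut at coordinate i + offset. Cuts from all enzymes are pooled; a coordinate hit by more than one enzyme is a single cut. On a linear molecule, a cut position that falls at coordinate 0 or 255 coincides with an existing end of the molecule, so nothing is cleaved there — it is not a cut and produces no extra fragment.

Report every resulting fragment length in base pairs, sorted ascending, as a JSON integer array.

[6,6,6,7,7,7,7,7,8,8,8,8,9,9,10,10,11,12,14,15,15,16,19,30]

Scan for sites:
  ZebIII CCTCGCGT/3: at [24, 72, 84, 126, 140, 148, 165, 173, 243] ⇒ [27, 75, 87, 129, 143, 151, 168, 176, 246]
  QalV TTTGAT/2: at [35, 43, 100, 156, 183, 202, 216, 222] ⇒ [37, 45, 102, 158, 185, 204, 218, 224]
  GruV GATCCG/3: at [8, 113, 119, 134, 208, 228] ⇒ [11, 116, 122, 137, 211, 231]

All cut coordinates (distinct, sorted): [11, 27, 37, 45, 75, 87, 102, 116, 122, 129, 137, 143, 151, 158, 168, 176, 185, 204, 211, 218, 224, 231, 246]

Fragment lengths:
  [0,11): 11 bp
  [11,27): 16 bp
  [27,37): 10 bp
  [37,45): 8 bp
  [45,75): 30 bp
  [75,87): 12 bp
  [87,102): 15 bp
  [102,116): 14 bp
  [116,122): 6 bp
  [122,129): 7 bp
  [129,137): 8 bp
  [137,143): 6 bp
  [143,151): 8 bp
  [151,158): 7 bp
  [158,168): 10 bp
  [168,176): 8 bp
  [176,185): 9 bp
  [185,204): 19 bp
  [204,211): 7 bp
  [211,218): 7 bp
  [218,224): 6 bp
  [224,231): 7 bp
  [231,246): 15 bp
  [246,255): 9 bp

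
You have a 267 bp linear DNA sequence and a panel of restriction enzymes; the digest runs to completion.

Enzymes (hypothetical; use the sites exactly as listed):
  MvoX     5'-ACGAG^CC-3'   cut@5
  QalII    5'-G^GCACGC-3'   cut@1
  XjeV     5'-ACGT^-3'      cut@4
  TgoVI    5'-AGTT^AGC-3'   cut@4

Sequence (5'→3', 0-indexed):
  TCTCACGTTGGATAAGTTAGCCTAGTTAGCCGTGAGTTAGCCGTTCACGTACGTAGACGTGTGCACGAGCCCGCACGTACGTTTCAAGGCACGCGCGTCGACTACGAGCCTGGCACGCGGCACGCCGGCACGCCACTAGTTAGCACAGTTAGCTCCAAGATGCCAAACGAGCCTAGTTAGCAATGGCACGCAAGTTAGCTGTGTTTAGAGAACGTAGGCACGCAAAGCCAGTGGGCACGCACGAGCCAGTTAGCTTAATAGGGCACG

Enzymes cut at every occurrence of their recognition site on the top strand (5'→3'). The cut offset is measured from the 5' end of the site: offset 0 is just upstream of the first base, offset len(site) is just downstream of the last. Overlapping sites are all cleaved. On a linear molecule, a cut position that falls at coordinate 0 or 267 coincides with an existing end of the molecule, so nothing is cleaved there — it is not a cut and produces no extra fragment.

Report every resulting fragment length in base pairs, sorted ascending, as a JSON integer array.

[2,4,4,4,6,6,6,7,7,7,8,8,9,9,9,9,10,11,11,11,12,14,16,17,19,20,21]

Scan for sites:
  MvoX ACGAGCC/5: at [64, 103, 166, 240] ⇒ [69, 108, 171, 245]
  QalII GGCACGC/1: at [87, 111, 118, 126, 184, 216, 233] ⇒ [88, 112, 119, 127, 185, 217, 234]
  XjeV ACGT/4: at [4, 46, 50, 56, 74, 78, 211] ⇒ [8, 50, 54, 60, 78, 82, 215]
  TgoVI AGTTAGC/4: at [14, 23, 34, 137, 146, 174, 192, 247] ⇒ [18, 27, 38, 141, 150, 178, 196, 251]

Pooled cuts: [8, 18, 27, 38, 50, 54, 60, 69, 78, 82, 88, 108, 112, 119, 127, 141, 150, 171, 178, 185, 196, 215, 217, 234, 245, 251]

Fragments:
  [0,8): 8 bp
  [8,18): 10 bp
  [18,27): 9 bp
  [27,38): 11 bp
  [38,50): 12 bp
  [50,54): 4 bp
  [54,60): 6 bp
  [60,69): 9 bp
  [69,78): 9 bp
  [78,82): 4 bp
  [82,88): 6 bp
  [88,108): 20 bp
  [108,112): 4 bp
  [112,119): 7 bp
  [119,127): 8 bp
  [127,141): 14 bp
  [141,150): 9 bp
  [150,171): 21 bp
  [171,178): 7 bp
  [178,185): 7 bp
  [185,196): 11 bp
  [196,215): 19 bp
  [215,217): 2 bp
  [217,234): 17 bp
  [234,245): 11 bp
  [245,251): 6 bp
  [251,267): 16 bp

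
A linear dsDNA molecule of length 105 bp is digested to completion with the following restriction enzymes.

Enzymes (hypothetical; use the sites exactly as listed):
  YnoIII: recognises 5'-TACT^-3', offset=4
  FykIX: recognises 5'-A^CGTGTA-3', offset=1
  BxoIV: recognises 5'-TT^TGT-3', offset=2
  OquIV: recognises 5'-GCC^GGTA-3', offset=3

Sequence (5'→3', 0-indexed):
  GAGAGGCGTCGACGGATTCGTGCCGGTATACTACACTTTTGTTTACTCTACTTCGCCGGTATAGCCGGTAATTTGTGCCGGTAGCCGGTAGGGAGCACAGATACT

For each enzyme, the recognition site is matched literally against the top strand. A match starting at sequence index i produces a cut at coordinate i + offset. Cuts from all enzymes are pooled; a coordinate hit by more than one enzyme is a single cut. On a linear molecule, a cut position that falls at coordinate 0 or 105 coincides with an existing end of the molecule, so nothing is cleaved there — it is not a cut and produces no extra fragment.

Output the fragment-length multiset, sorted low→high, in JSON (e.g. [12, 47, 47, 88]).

[5,5,6,7,7,7,8,8,9,19,24]

Site scan:
  YnoIII TACT/4: at [28, 43, 48, 101] ⇒ [32, 47, 52] (position 105 is a terminus of the linear molecule — no cut)
  FykIX (ACGTGTA, off=1): no sites
  BxoIV TTTGT/2: at [37, 71] ⇒ [39, 73]
  OquIV GCCGGTA/3: at [21, 54, 63, 76, 83] ⇒ [24, 57, 66, 79, 86]

All cut coordinates (distinct, sorted): [24, 32, 39, 47, 52, 57, 66, 73, 79, 86]

Fragments:
  [0,24): 24 bp
  [24,32): 8 bp
  [32,39): 7 bp
  [39,47): 8 bp
  [47,52): 5 bp
  [52,57): 5 bp
  [57,66): 9 bp
  [66,73): 7 bp
  [73,79): 6 bp
  [79,86): 7 bp
  [86,105): 19 bp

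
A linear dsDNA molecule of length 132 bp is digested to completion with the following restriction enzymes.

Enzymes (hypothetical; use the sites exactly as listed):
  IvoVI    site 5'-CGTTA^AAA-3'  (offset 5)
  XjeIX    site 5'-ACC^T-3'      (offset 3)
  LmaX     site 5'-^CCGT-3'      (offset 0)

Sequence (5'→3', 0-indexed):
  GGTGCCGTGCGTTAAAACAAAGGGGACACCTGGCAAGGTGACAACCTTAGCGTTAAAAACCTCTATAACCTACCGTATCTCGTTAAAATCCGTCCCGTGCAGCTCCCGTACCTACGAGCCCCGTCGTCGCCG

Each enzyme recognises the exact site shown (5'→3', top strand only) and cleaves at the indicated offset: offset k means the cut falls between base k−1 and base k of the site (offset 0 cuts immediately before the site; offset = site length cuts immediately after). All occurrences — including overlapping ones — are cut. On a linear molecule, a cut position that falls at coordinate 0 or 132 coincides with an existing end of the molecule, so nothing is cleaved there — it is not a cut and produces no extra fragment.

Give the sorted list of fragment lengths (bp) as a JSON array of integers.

Scan for sites:
  IvoVI (CGTTAAAA, off=5): starts [9, 50, 80] → cuts [14, 55, 85]
  XjeIX (ACCT, off=3): starts [27, 43, 58, 67, 109] → cuts [30, 46, 61, 70, 112]
  LmaX (CCGT, off=0): starts [4, 72, 89, 94, 105, 120] → cuts [4, 72, 89, 94, 105, 120]

Pooled cuts: [4, 14, 30, 46, 55, 61, 70, 72, 85, 89, 94, 105, 112, 120]

Fragment lengths:
  [0,4): 4 bp
  [4,14): 10 bp
  [14,30): 16 bp
  [30,46): 16 bp
  [46,55): 9 bp
  [55,61): 6 bp
  [61,70): 9 bp
  [70,72): 2 bp
  [72,85): 13 bp
  [85,89): 4 bp
  [89,94): 5 bp
  [94,105): 11 bp
  [105,112): 7 bp
  [112,120): 8 bp
  [120,132): 12 bp

[2,4,4,5,6,7,8,9,9,10,11,12,13,16,16]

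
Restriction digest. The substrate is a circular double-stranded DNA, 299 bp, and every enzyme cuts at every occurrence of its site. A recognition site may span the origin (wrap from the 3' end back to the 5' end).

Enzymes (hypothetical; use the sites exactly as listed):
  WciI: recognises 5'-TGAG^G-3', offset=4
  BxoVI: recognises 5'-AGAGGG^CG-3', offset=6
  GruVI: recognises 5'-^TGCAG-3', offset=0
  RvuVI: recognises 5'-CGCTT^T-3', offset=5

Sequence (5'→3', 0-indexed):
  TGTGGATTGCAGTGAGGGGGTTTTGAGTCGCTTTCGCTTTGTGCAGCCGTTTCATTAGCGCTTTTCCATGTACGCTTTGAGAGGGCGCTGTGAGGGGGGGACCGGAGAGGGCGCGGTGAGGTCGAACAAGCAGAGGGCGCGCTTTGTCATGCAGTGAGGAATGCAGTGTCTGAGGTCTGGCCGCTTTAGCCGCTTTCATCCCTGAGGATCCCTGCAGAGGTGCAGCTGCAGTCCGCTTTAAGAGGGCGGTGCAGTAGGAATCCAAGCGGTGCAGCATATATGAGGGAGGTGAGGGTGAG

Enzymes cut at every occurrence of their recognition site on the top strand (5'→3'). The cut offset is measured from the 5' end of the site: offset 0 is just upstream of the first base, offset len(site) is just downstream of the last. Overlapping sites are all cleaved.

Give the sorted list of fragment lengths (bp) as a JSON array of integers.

Site scan:
  WciI (TGAGG, off=4): starts [12, 90, 116, 154, 170, 202, 280, 289] → cuts [16, 94, 120, 158, 174, 206, 284, 293]
  BxoVI (AGAGGGCG, off=6): starts [79, 105, 131, 240] → cuts [85, 111, 137, 246]
  GruVI (TGCAG, off=0): starts [7, 41, 149, 161, 212, 220, 226, 249, 269] → cuts [7, 41, 149, 161, 212, 220, 226, 249, 269]
  RvuVI (CGCTTT, off=5): starts [28, 34, 58, 72, 139, 181, 190, 233] → cuts [33, 39, 63, 77, 144, 186, 195, 238]

All cut coordinates (distinct, sorted): [7, 16, 33, 39, 41, 63, 77, 85, 94, 111, 120, 137, 144, 149, 158, 161, 174, 186, 195, 206, 212, 220, 226, 238, 246, 249, 269, 284, 293]

Fragments:
  7→16: 9 bp
  16→33: 17 bp
  33→39: 6 bp
  39→41: 2 bp
  41→63: 22 bp
  63→77: 14 bp
  77→85: 8 bp
  85→94: 9 bp
  94→111: 17 bp
  111→120: 9 bp
  120→137: 17 bp
  137→144: 7 bp
  144→149: 5 bp
  149→158: 9 bp
  158→161: 3 bp
  161→174: 13 bp
  174→186: 12 bp
  186→195: 9 bp
  195→206: 11 bp
  206→212: 6 bp
  212→220: 8 bp
  220→226: 6 bp
  226→238: 12 bp
  238→246: 8 bp
  246→249: 3 bp
  249→269: 20 bp
  269→284: 15 bp
  284→293: 9 bp
  293→7 (wrap): 299-293+7 = 13 bp

[2,3,3,5,6,6,6,7,8,8,8,9,9,9,9,9,9,11,12,12,13,13,14,15,17,17,17,20,22]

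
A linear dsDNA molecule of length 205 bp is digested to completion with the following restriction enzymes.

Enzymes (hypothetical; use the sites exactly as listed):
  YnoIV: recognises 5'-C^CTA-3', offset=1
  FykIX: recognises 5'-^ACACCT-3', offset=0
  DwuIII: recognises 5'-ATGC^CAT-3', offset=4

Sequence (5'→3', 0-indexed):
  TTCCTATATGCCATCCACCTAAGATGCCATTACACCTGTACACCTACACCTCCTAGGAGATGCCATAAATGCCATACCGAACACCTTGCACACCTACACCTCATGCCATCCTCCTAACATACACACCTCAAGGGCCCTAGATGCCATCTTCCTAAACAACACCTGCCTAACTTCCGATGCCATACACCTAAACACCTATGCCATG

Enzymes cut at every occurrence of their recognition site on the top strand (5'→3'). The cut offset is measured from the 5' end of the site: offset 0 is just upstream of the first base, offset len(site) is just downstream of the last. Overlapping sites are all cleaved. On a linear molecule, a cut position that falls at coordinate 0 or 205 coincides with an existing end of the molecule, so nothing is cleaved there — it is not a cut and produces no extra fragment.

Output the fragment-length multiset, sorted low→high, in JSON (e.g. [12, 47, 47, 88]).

Scan for sites:
  YnoIV CCTA/1: at [2, 17, 42, 51, 92, 112, 135, 150, 165, 186, 194] ⇒ [3, 18, 43, 52, 93, 113, 136, 151, 166, 187, 195]
  FykIX ACACCT/0: at [31, 39, 45, 80, 89, 95, 122, 158, 183, 191] ⇒ [31, 39, 45, 80, 89, 95, 122, 158, 183, 191]
  DwuIII ATGCCAT/4: at [7, 23, 59, 68, 102, 140, 176, 197] ⇒ [11, 27, 63, 72, 106, 144, 180, 201]

All cut coordinates (distinct, sorted): [3, 11, 18, 27, 31, 39, 43, 45, 52, 63, 72, 80, 89, 93, 95, 106, 113, 122, 136, 144, 151, 158, 166, 180, 183, 187, 191, 195, 201]

Fragments:
  [0,3): 3 bp
  [3,11): 8 bp
  [11,18): 7 bp
  [18,27): 9 bp
  [27,31): 4 bp
  [31,39): 8 bp
  [39,43): 4 bp
  [43,45): 2 bp
  [45,52): 7 bp
  [52,63): 11 bp
  [63,72): 9 bp
  [72,80): 8 bp
  [80,89): 9 bp
  [89,93): 4 bp
  [93,95): 2 bp
  [95,106): 11 bp
  [106,113): 7 bp
  [113,122): 9 bp
  [122,136): 14 bp
  [136,144): 8 bp
  [144,151): 7 bp
  [151,158): 7 bp
  [158,166): 8 bp
  [166,180): 14 bp
  [180,183): 3 bp
  [183,187): 4 bp
  [187,191): 4 bp
  [191,195): 4 bp
  [195,201): 6 bp
  [201,205): 4 bp

[2,2,3,3,4,4,4,4,4,4,4,6,7,7,7,7,7,8,8,8,8,8,9,9,9,9,11,11,14,14]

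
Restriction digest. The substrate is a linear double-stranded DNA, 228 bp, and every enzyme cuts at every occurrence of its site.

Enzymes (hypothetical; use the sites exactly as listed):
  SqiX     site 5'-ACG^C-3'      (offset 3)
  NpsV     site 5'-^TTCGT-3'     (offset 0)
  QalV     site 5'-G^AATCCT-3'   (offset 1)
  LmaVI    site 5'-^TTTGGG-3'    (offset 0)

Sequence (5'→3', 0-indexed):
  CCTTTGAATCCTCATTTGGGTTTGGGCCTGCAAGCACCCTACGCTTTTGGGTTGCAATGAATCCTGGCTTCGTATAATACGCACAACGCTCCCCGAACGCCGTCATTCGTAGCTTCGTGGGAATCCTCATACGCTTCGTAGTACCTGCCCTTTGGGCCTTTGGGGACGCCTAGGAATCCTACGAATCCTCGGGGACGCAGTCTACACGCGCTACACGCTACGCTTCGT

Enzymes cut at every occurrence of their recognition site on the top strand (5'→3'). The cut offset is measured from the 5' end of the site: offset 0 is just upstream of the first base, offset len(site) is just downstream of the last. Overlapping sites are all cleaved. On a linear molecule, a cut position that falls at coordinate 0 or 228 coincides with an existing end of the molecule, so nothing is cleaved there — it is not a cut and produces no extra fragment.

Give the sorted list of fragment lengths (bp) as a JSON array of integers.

Per-enzyme occurrences:
  SqiX (ACGC, off=3): starts [40, 78, 85, 96, 130, 165, 194, 205, 214, 219] → cuts [43, 81, 88, 99, 133, 168, 197, 208, 217, 222]
  NpsV (TTCGT, off=0): starts [68, 105, 113, 134, 223] → cuts [68, 105, 113, 134, 223]
  QalV (GAATCCT, off=1): starts [5, 58, 120, 173, 182] → cuts [6, 59, 121, 174, 183]
  LmaVI (TTTGGG, off=0): starts [14, 20, 45, 150, 158] → cuts [14, 20, 45, 150, 158]

Pooled cuts: [6, 14, 20, 43, 45, 59, 68, 81, 88, 99, 105, 113, 121, 133, 134, 150, 158, 168, 174, 183, 197, 208, 217, 222, 223]

Fragment lengths:
  [0,6): 6 bp
  [6,14): 8 bp
  [14,20): 6 bp
  [20,43): 23 bp
  [43,45): 2 bp
  [45,59): 14 bp
  [59,68): 9 bp
  [68,81): 13 bp
  [81,88): 7 bp
  [88,99): 11 bp
  [99,105): 6 bp
  [105,113): 8 bp
  [113,121): 8 bp
  [121,133): 12 bp
  [133,134): 1 bp
  [134,150): 16 bp
  [150,158): 8 bp
  [158,168): 10 bp
  [168,174): 6 bp
  [174,183): 9 bp
  [183,197): 14 bp
  [197,208): 11 bp
  [208,217): 9 bp
  [217,222): 5 bp
  [222,223): 1 bp
  [223,228): 5 bp

[1,1,2,5,5,6,6,6,6,7,8,8,8,8,9,9,9,10,11,11,12,13,14,14,16,23]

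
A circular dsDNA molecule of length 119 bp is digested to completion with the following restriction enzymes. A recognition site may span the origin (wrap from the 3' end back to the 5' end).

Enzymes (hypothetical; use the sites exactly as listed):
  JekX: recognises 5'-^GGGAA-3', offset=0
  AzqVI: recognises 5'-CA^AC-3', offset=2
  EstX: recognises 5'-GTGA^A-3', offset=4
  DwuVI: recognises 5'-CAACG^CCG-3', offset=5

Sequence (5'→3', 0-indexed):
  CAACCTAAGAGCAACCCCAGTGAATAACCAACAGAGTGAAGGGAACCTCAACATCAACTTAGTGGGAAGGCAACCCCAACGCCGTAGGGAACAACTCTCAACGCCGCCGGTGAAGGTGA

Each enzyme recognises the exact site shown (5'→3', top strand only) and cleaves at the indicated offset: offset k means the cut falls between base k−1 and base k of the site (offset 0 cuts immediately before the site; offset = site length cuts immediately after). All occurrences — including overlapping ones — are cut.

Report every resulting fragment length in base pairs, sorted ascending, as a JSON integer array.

[1,3,3,5,6,6,7,7,7,7,8,9,9,10,10,10,11]

Scan for sites:
  JekX GGGAA/0: at [40, 63, 86] ⇒ [40, 63, 86]
  AzqVI CAAC/2: at [0, 11, 28, 48, 54, 70, 76, 91, 98] ⇒ [2, 13, 30, 50, 56, 72, 78, 93, 100]
  EstX GTGAA/4: at [19, 35, 109] ⇒ [23, 39, 113]
  DwuVI CAACGCCG/5: at [76, 98] ⇒ [81, 103]

All cut coordinates (distinct, sorted): [2, 13, 23, 30, 39, 40, 50, 56, 63, 72, 78, 81, 86, 93, 100, 103, 113]

Fragment lengths:
  2→13: 11 bp
  13→23: 10 bp
  23→30: 7 bp
  30→39: 9 bp
  39→40: 1 bp
  40→50: 10 bp
  50→56: 6 bp
  56→63: 7 bp
  63→72: 9 bp
  72→78: 6 bp
  78→81: 3 bp
  81→86: 5 bp
  86→93: 7 bp
  93→100: 7 bp
  100→103: 3 bp
  103→113: 10 bp
  113→2 (wrap): 119-113+2 = 8 bp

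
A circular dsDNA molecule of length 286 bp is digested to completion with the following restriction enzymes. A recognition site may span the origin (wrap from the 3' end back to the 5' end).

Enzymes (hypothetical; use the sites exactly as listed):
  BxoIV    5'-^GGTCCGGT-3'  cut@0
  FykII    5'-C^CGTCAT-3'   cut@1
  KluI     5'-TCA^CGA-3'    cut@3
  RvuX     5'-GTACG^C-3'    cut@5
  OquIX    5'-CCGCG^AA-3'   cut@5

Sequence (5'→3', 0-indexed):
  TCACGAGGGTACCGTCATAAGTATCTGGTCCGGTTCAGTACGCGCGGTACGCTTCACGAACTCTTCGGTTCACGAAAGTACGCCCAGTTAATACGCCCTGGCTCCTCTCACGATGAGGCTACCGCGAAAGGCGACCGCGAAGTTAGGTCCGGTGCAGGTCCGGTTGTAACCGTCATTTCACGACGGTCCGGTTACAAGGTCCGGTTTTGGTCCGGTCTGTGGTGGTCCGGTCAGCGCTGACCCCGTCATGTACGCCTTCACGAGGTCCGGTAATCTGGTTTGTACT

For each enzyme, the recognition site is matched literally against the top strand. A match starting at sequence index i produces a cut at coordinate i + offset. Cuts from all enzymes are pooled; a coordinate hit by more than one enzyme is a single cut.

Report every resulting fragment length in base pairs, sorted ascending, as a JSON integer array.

[3,4,5,6,6,9,9,10,10,11,11,11,13,13,14,14,15,16,16,16,20,26,28]

Site scan:
  BxoIV GGTCCGGT/0: at [26, 145, 156, 184, 197, 208, 223, 263] ⇒ [26, 145, 156, 184, 197, 208, 223, 263]
  FykII CCGTCAT/1: at [11, 169, 242] ⇒ [12, 170, 243]
  KluI TCACGA/3: at [0, 53, 69, 107, 177, 257] ⇒ [3, 56, 72, 110, 180, 260]
  RvuX GTACGC/5: at [37, 46, 77, 249] ⇒ [42, 51, 82, 254]
  OquIX CCGCGAA/5: at [121, 134] ⇒ [126, 139]

All cut coordinates (distinct, sorted): [3, 12, 26, 42, 51, 56, 72, 82, 110, 126, 139, 145, 156, 170, 180, 184, 197, 208, 223, 243, 254, 260, 263]

Fragments:
  3→12: 9 bp
  12→26: 14 bp
  26→42: 16 bp
  42→51: 9 bp
  51→56: 5 bp
  56→72: 16 bp
  72→82: 10 bp
  82→110: 28 bp
  110→126: 16 bp
  126→139: 13 bp
  139→145: 6 bp
  145→156: 11 bp
  156→170: 14 bp
  170→180: 10 bp
  180→184: 4 bp
  184→197: 13 bp
  197→208: 11 bp
  208→223: 15 bp
  223→243: 20 bp
  243→254: 11 bp
  254→260: 6 bp
  260→263: 3 bp
  263→3 (wrap): 286-263+3 = 26 bp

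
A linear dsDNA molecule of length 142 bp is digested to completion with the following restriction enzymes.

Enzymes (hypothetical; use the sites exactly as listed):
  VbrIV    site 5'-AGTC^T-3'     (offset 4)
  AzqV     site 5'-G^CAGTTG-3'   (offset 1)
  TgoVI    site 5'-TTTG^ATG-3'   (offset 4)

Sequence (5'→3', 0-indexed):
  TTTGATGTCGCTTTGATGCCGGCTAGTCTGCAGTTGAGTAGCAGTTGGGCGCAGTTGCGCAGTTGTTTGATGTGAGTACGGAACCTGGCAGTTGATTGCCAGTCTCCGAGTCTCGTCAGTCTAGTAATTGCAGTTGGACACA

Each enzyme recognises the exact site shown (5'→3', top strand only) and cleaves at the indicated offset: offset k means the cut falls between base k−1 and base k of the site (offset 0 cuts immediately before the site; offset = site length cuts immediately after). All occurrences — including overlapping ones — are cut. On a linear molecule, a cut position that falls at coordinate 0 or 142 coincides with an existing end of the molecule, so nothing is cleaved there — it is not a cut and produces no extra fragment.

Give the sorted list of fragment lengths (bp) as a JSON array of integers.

Scan for sites:
  VbrIV AGTCT/4: at [24, 100, 108, 117] ⇒ [28, 104, 112, 121]
  AzqV GCAGTTG/1: at [29, 40, 50, 58, 87, 129] ⇒ [30, 41, 51, 59, 88, 130]
  TgoVI TTTGATG/4: at [0, 11, 65] ⇒ [4, 15, 69]

All cut coordinates (distinct, sorted): [4, 15, 28, 30, 41, 51, 59, 69, 88, 104, 112, 121, 130]

Fragments:
  [0,4): 4 bp
  [4,15): 11 bp
  [15,28): 13 bp
  [28,30): 2 bp
  [30,41): 11 bp
  [41,51): 10 bp
  [51,59): 8 bp
  [59,69): 10 bp
  [69,88): 19 bp
  [88,104): 16 bp
  [104,112): 8 bp
  [112,121): 9 bp
  [121,130): 9 bp
  [130,142): 12 bp

[2,4,8,8,9,9,10,10,11,11,12,13,16,19]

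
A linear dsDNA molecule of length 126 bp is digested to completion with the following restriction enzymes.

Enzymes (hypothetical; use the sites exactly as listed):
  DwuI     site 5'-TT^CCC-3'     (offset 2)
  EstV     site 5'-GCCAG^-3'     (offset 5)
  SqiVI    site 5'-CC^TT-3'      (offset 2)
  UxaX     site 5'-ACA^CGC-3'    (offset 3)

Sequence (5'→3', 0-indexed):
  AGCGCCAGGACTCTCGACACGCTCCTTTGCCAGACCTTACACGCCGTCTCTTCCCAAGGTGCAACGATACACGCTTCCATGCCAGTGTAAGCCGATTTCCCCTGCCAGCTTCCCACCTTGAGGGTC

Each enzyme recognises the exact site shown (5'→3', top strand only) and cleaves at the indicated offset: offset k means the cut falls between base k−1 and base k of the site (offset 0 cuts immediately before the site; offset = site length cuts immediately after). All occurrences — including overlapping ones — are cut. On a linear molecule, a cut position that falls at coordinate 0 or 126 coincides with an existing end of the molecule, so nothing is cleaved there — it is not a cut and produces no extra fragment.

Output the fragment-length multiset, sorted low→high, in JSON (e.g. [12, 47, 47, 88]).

Site scan:
  DwuI (TTCCC, off=2): starts [50, 96, 109] → cuts [52, 98, 111]
  EstV (GCCAG, off=5): starts [3, 28, 80, 103] → cuts [8, 33, 85, 108]
  SqiVI (CCTT, off=2): starts [23, 34, 115] → cuts [25, 36, 117]
  UxaX (ACACGC, off=3): starts [16, 38, 68] → cuts [19, 41, 71]

Pooled cuts: [8, 19, 25, 33, 36, 41, 52, 71, 85, 98, 108, 111, 117]

Fragment lengths:
  [0,8): 8 bp
  [8,19): 11 bp
  [19,25): 6 bp
  [25,33): 8 bp
  [33,36): 3 bp
  [36,41): 5 bp
  [41,52): 11 bp
  [52,71): 19 bp
  [71,85): 14 bp
  [85,98): 13 bp
  [98,108): 10 bp
  [108,111): 3 bp
  [111,117): 6 bp
  [117,126): 9 bp

[3,3,5,6,6,8,8,9,10,11,11,13,14,19]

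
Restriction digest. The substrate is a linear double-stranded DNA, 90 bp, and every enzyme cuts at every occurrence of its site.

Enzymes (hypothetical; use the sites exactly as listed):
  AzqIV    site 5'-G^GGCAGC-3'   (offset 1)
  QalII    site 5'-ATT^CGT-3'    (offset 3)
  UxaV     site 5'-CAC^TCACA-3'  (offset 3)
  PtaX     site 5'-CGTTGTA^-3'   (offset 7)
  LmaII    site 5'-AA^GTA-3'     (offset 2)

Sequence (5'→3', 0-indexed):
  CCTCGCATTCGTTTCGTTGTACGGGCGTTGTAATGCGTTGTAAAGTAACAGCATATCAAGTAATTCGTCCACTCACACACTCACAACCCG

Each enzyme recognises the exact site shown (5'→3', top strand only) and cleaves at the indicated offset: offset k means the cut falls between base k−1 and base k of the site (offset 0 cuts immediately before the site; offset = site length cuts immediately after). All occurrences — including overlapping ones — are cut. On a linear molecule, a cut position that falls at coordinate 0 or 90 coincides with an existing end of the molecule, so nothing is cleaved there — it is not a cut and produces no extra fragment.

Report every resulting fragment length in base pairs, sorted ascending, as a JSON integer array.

Site scan:
  AzqIV (GGGCAGC, off=1): no sites
  QalII (ATTCGT, off=3): starts [6, 62] → cuts [9, 65]
  UxaV (CACTCACA, off=3): starts [69, 77] → cuts [72, 80]
  PtaX (CGTTGTA, off=7): starts [14, 25, 35] → cuts [21, 32, 42]
  LmaII (AAGTA, off=2): starts [42, 57] → cuts [44, 59]

All cut coordinates (distinct, sorted): [9, 21, 32, 42, 44, 59, 65, 72, 80]

Fragments:
  [0,9): 9 bp
  [9,21): 12 bp
  [21,32): 11 bp
  [32,42): 10 bp
  [42,44): 2 bp
  [44,59): 15 bp
  [59,65): 6 bp
  [65,72): 7 bp
  [72,80): 8 bp
  [80,90): 10 bp

[2,6,7,8,9,10,10,11,12,15]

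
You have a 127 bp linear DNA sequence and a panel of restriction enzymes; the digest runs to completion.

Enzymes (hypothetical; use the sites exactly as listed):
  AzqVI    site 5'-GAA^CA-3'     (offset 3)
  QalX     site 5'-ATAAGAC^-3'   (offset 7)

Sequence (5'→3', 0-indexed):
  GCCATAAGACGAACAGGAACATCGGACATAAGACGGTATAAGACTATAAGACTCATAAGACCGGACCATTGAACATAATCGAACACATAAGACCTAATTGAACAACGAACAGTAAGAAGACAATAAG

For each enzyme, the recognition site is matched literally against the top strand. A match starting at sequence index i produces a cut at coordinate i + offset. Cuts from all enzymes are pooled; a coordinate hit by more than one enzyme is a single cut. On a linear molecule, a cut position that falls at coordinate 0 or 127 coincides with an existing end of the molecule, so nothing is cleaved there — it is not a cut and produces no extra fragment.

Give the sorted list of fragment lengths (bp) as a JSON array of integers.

[3,6,7,8,9,9,10,10,10,10,12,15,18]

Scan for sites:
  AzqVI GAACA/3: at [10, 16, 70, 80, 99, 106] ⇒ [13, 19, 73, 83, 102, 109]
  QalX ATAAGAC/7: at [3, 27, 37, 45, 54, 86] ⇒ [10, 34, 44, 52, 61, 93]

Pooled cuts: [10, 13, 19, 34, 44, 52, 61, 73, 83, 93, 102, 109]

Fragment lengths:
  [0,10): 10 bp
  [10,13): 3 bp
  [13,19): 6 bp
  [19,34): 15 bp
  [34,44): 10 bp
  [44,52): 8 bp
  [52,61): 9 bp
  [61,73): 12 bp
  [73,83): 10 bp
  [83,93): 10 bp
  [93,102): 9 bp
  [102,109): 7 bp
  [109,127): 18 bp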